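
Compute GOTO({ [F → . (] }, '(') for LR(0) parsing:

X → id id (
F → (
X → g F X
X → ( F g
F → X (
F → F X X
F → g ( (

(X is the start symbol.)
GOTO(I, '(') = CLOSURE({ [A → αX.β] : [A → α.Xβ] ∈ I, X = '(' })

Items with dot before '(', with the dot advanced:
  [F → . (] → [F → ( .]
Closure adds nothing (no advanced item has the dot before a non-terminal).

GOTO = { [F → ( .] }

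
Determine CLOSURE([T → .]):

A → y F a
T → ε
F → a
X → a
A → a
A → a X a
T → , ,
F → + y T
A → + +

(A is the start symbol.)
To compute CLOSURE, for each item [A → α.Bβ] where B is a non-terminal, add [B → .γ] for all productions B → γ; repeat for the newly added items until nothing changes.

Start with: [T → .]
The dot is at the end, so nothing is added.

CLOSURE = { [T → .] }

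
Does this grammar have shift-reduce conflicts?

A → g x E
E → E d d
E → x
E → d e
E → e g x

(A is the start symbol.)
A shift-reduce conflict occurs when an LR(0) state has both:
  - a complete (reduce) item [A → α .] (dot at the end), and
  - a shift item [B → β . c γ] (dot before a terminal).

Augment with A' → A and build the canonical LR(0) collection (I0 = CLOSURE({[A' → . A]}), then GOTO on every symbol after a dot until no new states appear). It has 13 states:
  I0: { [A → . g x E], [A' → . A] }  — shift
  I1: { [A' → A .] }  — accept
  I2: { [A → g . x E] }  — shift
  I3: { [A → g x . E], [E → . E d d], [E → . d e], [E → . e g x], [E → . x] }  — shift
  I4: { [A → g x E .], [E → E . d d] }  — shift, reduce
  I5: { [E → d . e] }  — shift
  I6: { [E → e . g x] }  — shift
  I7: { [E → x .] }  — reduce
  I8: { [E → e g . x] }  — shift
  I9: { [E → e g x .] }  — reduce
  I10: { [E → d e .] }  — reduce
  I11: { [E → E d . d] }  — shift
  I12: { [E → E d d .] }  — reduce

I4 contains reduce item [A → g x E .] and shift item [E → E . d d] — shift-reduce conflict.

Answer: Yes — I4: [A → g x E .] vs [E → E . d d]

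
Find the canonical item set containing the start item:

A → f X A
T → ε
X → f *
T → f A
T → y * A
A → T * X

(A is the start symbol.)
First, augment the grammar with A' → A
I₀ = CLOSURE({ [A' → . A] }):
  [A' → . A] has the dot before A: add [A → . f X A], [A → . T * X]
  [A → . T * X] has the dot before T: add [T → .], [T → . f A], [T → . y * A]
No further items can be added.

I₀ = { [A → . T * X], [A → . f X A], [A' → . A], [T → . f A], [T → . y * A], [T → .] }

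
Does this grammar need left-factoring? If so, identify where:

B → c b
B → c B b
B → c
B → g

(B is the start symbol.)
Left-factoring is needed when two productions for the same non-terminal
share a common prefix on the right-hand side.

Productions for B:
  B → c b
  B → c B b
  B → c
  B → g

Found common prefix 'c' in productions for B

Answer: Yes, B has productions with common prefix 'c'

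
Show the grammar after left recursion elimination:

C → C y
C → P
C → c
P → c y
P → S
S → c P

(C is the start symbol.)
C → P C'
C → c C'
C' → y C'
C' → ε
P → c y
P → S
S → c P

C is directly left-recursive. The standard transformation for
  A → A α₁ | ... | A α_m | β₁ | ... | β_n
is
  A  → β₁ A' | ... | β_n A'
  A' → α₁ A' | ... | α_m A' | ε

C → P becomes C → P C'
C → c becomes C → c C'
C → C y becomes C' → y C'
Add C' → ε

Productions for other non-terminals are unchanged:
  P → c y
  P → S
  S → c P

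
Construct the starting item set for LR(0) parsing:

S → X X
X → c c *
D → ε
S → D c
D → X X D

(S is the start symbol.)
First, augment the grammar with S' → S
I₀ = CLOSURE({ [S' → . S] }):
  [S' → . S] has the dot before S: add [S → . X X], [S → . D c]
  [S → . X X] has the dot before X: add [X → . c c *]
  [S → . D c] has the dot before D: add [D → .], [D → . X X D]
No further items can be added.

I₀ = { [D → . X X D], [D → .], [S → . D c], [S → . X X], [S' → . S], [X → . c c *] }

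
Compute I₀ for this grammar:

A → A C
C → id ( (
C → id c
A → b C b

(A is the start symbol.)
{ [A → . A C], [A → . b C b], [A' → . A] }

First, augment the grammar with A' → A
I₀ = CLOSURE({ [A' → . A] }):
  [A' → . A] has the dot before A: add [A → . A C], [A → . b C b]
No further items can be added.

I₀ = { [A → . A C], [A → . b C b], [A' → . A] }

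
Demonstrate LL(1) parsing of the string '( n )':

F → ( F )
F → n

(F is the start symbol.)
LL(1) parsing maintains a stack (initially the start symbol over $) and the input. At each step: if the stack top is a terminal, match it against the current input token; if it is a non-terminal N, replace it with the RHS of M[N, lookahead] (the unique production whose predict set contains the lookahead).

Stack is shown with the top on the left.

Stack    Input    Action
------------------------
F $      ( n ) $  output F → ( F )
( F ) $  ( n ) $  match '('
F ) $    n ) $    output F → n
n ) $    n ) $    match 'n'
) $      ) $      match ')'
$        $        accept

The string is accepted.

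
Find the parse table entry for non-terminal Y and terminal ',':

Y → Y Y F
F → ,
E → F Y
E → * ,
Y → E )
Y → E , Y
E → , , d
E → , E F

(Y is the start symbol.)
To find M[Y, ','], we find productions for Y where ',' is in the predict set (PREDICT(N → α) = (FIRST(α) \ {ε}) ∪ (FOLLOW(N) if α ⇒* ε)).

Relevant sets:
  FIRST(Y) = { '*', ',' }
  FIRST(E) = { '*', ',' }

Y → Y Y F: PREDICT = { '*', ',' }
  ',' is in predict set, so this production goes in M[Y, ',']
Y → E ): PREDICT = { '*', ',' }
  ',' is in predict set, so this production goes in M[Y, ',']
Y → E , Y: PREDICT = { '*', ',' }
  ',' is in predict set, so this production goes in M[Y, ',']

M[Y, ','] = Y → Y Y F, Y → E ), Y → E , Y  (a multiply-defined cell — the grammar is not LL(1))

Answer: Y → Y Y F, Y → E ), Y → E , Y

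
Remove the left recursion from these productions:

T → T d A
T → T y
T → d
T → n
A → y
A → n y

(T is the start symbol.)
T is directly left-recursive. The standard transformation for
  A → A α₁ | ... | A α_m | β₁ | ... | β_n
is
  A  → β₁ A' | ... | β_n A'
  A' → α₁ A' | ... | α_m A' | ε

T → d becomes T → d T'
T → n becomes T → n T'
T → T d A becomes T' → d A T'
T → T y becomes T' → y T'
Add T' → ε

Productions for other non-terminals are unchanged:
  A → y
  A → n y

Resulting grammar:
T → d T'
T → n T'
T' → d A T'
T' → y T'
T' → ε
A → y
A → n y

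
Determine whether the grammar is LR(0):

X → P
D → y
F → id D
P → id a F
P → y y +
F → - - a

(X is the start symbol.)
Yes, the grammar is LR(0)

A grammar is LR(0) if no state in the canonical LR(0) collection has:
  - both a shift item (dot before a terminal) and a complete item (shift-reduce conflict), or
  - two or more complete items (reduce-reduce conflict; the accept item [X' → X .] counts as a complete item here).

Augment with X' → X and build the canonical LR(0) collection (I0 = CLOSURE({[X' → . X]}), then GOTO on every symbol after a dot until no new states appear). It has 15 states:
  I0: { [P → . id a F], [P → . y y +], [X → . P], [X' → . X] }  — shift
  I1: { [X → P .] }  — reduce
  I2: { [X' → X .] }  — accept
  I3: { [P → id . a F] }  — shift
  I4: { [P → y . y +] }  — shift
  I5: { [P → y y . +] }  — shift
  I6: { [P → y y + .] }  — reduce
  I7: { [F → . - - a], [F → . id D], [P → id a . F] }  — shift
  I8: { [F → - . - a] }  — shift
  I9: { [P → id a F .] }  — reduce
  I10: { [D → . y], [F → id . D] }  — shift
  I11: { [F → id D .] }  — reduce
  I12: { [D → y .] }  — reduce
  I13: { [F → - - . a] }  — shift
  I14: { [F → - - a .] }  — reduce

Every state is either a pure shift/goto state or contains exactly one complete item and nothing to shift — no conflicts. The grammar is LR(0).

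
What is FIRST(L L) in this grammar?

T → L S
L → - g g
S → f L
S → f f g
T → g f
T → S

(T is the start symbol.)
{ '-' }

FIRST sets of the non-terminals involved (from the grammar, by fixed-point iteration):
  FIRST(L) = { '-' }

To compute FIRST(L L), process the symbols left to right:
Symbol L is a non-terminal. Add FIRST(L) \ {ε} = { '-' }
L is not nullable (ε ∉ FIRST(L)), so stop here.
FIRST(L L) = { '-' }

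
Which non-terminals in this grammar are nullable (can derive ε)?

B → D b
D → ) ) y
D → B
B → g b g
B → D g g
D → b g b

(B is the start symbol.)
A non-terminal is nullable if it can derive ε (the empty string): either it has an ε-production, or it has a production whose right-hand side consists entirely of nullable non-terminals.

There are no ε-productions, so no non-terminal can derive ε.
No non-terminals are nullable.

Answer: None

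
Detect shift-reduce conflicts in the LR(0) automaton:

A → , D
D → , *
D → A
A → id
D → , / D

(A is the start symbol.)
No shift-reduce conflicts

A shift-reduce conflict occurs when an LR(0) state has both:
  - a complete (reduce) item [A → α .] (dot at the end), and
  - a shift item [B → β . c γ] (dot before a terminal).

Augment with A' → A and build the canonical LR(0) collection (I0 = CLOSURE({[A' → . A]}), then GOTO on every symbol after a dot until no new states appear). It has 10 states:
  I0: { [A → . , D], [A → . id], [A' → . A] }  — shift
  I1: { [A → , . D], [A → . , D], [A → . id], [D → . , *], [D → . , / D], [D → . A] }  — shift
  I2: { [A' → A .] }  — accept
  I3: { [A → id .] }  — reduce
  I4: { [A → , . D], [A → . , D], [A → . id], [D → , . *], [D → , . / D], [D → . , *], [D → . , / D], [D → . A] }  — shift
  I5: { [D → A .] }  — reduce
  I6: { [A → , D .] }  — reduce
  I7: { [D → , * .] }  — reduce
  I8: { [A → . , D], [A → . id], [D → , / . D], [D → . , *], [D → . , / D], [D → . A] }  — shift
  I9: { [D → , / D .] }  — reduce

No state contains both a complete item and a shift item.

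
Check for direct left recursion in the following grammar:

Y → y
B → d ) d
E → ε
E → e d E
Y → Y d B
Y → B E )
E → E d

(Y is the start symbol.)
Y → y: starts with y
B → d ) d: starts with d
E → ε: starts with ε
E → e d E: starts with e
Y → Y d B: LEFT RECURSIVE (starts with Y)
Y → B E ): starts with B
E → E d: LEFT RECURSIVE (starts with E)

The grammar has direct left recursion on: Y, E.

Answer: Yes, Y, E are left-recursive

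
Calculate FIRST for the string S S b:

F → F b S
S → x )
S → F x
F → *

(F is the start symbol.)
FIRST sets of the non-terminals involved (from the grammar, by fixed-point iteration):
  FIRST(S) = { '*', 'x' }

To compute FIRST(S S b), process the symbols left to right:
Symbol S is a non-terminal. Add FIRST(S) \ {ε} = { '*', 'x' }
S is not nullable (ε ∉ FIRST(S)), so stop here.
FIRST(S S b) = { '*', 'x' }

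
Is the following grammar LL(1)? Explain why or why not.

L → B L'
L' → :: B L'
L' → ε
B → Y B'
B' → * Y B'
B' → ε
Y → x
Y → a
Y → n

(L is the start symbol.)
Yes, the grammar is LL(1).

Relevant sets:
  FOLLOW(L') = { $ }
  FOLLOW(B') = { $, '::' }

For L':
  PREDICT(L' → :: B L') = { '::' }
  PREDICT(L' → ε) = { $ }
For B':
  PREDICT(B' → '*' Y B') = { '*' }
  PREDICT(B' → ε) = { $, '::' }
For Y:
  PREDICT(Y → x) = { 'x' }
  PREDICT(Y → a) = { 'a' }
  PREDICT(Y → n) = { 'n' }
L, B have a single production, so nothing to check there.

All predict sets are disjoint. The grammar IS LL(1).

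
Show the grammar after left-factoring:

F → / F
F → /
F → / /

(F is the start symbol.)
F → / F'
F' → F
F' → ε
F' → /

Left-factoring transforms A → αβ₁ | αβ₂ into A → αA' and A' → β₁ | β₂
(α is the longest common prefix among the alternatives). Repeat until
no nonterminal has two alternatives with a common prefix.

Round 1: F has alternatives sharing prefix '/'. Introduce F': F → / F'
  Add: F' → F
  Add: F' → ε
  Add: F' → /

No remaining common prefixes — done.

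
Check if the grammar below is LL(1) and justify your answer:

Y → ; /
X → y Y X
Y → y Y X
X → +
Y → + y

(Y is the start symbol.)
Yes, the grammar is LL(1).

A grammar is LL(1) if for each non-terminal N with multiple productions, the predict sets of those productions are pairwise disjoint, where PREDICT(N → α) = (FIRST(α) \ {ε}) ∪ (FOLLOW(N) if α ⇒* ε).

For Y:
  PREDICT(Y → ';' '/') = { ';' }
  PREDICT(Y → y Y X) = { 'y' }
  PREDICT(Y → '+' y) = { '+' }
For X:
  PREDICT(X → y Y X) = { 'y' }
  PREDICT(X → '+') = { '+' }

All predict sets are disjoint. The grammar IS LL(1).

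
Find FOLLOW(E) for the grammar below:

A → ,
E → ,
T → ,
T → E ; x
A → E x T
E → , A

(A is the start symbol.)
To compute FOLLOW(E), find every occurrence of E on a right-hand side N → α E β: add FIRST(β) \ {ε}, and if β is empty or nullable also add FOLLOW(N). Iterate to a fixed point.

In T → E ; x: E is followed by ';' x, add FIRST(';' x) \ {ε} = { ';' }
In A → E x T: E is followed by x T, add FIRST(x T) \ {ε} = { 'x' }

Taking the union: FOLLOW(E) = { ';', 'x' }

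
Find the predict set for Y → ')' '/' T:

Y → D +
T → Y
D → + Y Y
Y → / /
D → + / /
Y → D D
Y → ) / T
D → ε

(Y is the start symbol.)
PREDICT(Y → ')' '/' T) = (FIRST(RHS) \ {ε}) ∪ (FOLLOW(Y) if ε ∈ FIRST(RHS), i.e. RHS ⇒* ε)
FIRST(')' '/' T) = { ')' }
ε ∉ FIRST(')' '/' T), so FOLLOW(Y) is not added.
PREDICT(Y → ')' '/' T) = { ')' }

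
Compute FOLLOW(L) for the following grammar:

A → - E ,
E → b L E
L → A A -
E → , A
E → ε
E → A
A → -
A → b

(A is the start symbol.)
In E → b L E: L is followed by E, add FIRST(E) \ {ε} = { ',', '-', 'b' }
  E is nullable, so also add FOLLOW(E)

The FOLLOW sets referred to above (computed the same way, to a fixed point):
  FOLLOW(E) = { ',' }

Taking the union: FOLLOW(L) = { ',', '-', 'b' }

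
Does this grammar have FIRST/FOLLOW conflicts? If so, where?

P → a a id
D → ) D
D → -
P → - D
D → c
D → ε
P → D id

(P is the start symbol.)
No FIRST/FOLLOW conflicts.

A FIRST/FOLLOW conflict occurs when a non-terminal N has a nullable alternative N → β (β ⇒* ε) and another alternative N → α with FIRST(α) ∩ FOLLOW(N) ≠ ∅: on such a lookahead the parser cannot decide between expanding α and letting N vanish via β.

Nullable non-terminals: D.

D: nullable alternative(s) D → ε; FOLLOW(D) = { $, 'id' }
  D → ) D: FIRST \ {ε} = { ')' } — disjoint from FOLLOW(D)
  D → -: FIRST \ {ε} = { '-' } — disjoint from FOLLOW(D)
  D → c: FIRST \ {ε} = { 'c' } — disjoint from FOLLOW(D)
  D → ε: FIRST \ {ε} = { } — this is the only nullable alternative, skip

P has no nullable alternative, so no FIRST/FOLLOW check is needed there.

No FIRST/FOLLOW conflicts found.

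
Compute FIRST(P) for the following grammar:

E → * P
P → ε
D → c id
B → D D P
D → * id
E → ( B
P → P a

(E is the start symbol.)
To compute FIRST(P), examine every production with P on the left-hand side, reading each right-hand side left to right until a non-nullable symbol is reached.

From P → ε:
  - ε-production, so ε ∈ FIRST(P)
From P → P a:
  - P is the symbol being defined: contributes nothing new
    P is nullable, so continue to the next symbol
  - a is a terminal: add 'a' and stop

Collecting: FIRST(P) = { 'a', ε }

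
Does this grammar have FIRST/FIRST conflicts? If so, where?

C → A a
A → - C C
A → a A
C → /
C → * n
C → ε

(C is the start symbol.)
FIRST sets of the non-terminals at (or reachable through a nullable prefix from) the front of some alternative:
  FIRST(A) = { '-', 'a' }

Productions for C:
  C → A a: FIRST = { '-', 'a' }
  C → /: FIRST = { '/' }
  C → * n: FIRST = { '*' }
  C → ε: FIRST = { ε }
Productions for A:
  A → - C C: FIRST = { '-' }
  A → a A: FIRST = { 'a' }

All alternatives of each non-terminal have pairwise disjoint FIRST sets.

Answer: No FIRST/FIRST conflicts.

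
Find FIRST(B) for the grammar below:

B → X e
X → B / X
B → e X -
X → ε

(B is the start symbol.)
To compute FIRST(B), examine every production with B on the left-hand side, reading each right-hand side left to right until a non-nullable symbol is reached.

FIRST sets of the other non-terminals involved (by the same procedure, iterated to a fixed point):
  FIRST(X) = { 'e', ε }

From B → X e:
  - X is a non-terminal: add FIRST(X) \ {ε} = { 'e' }
    X is nullable, so continue to the next symbol
  - e is a terminal: add 'e' and stop
From B → e X -:
  - e is a terminal: add 'e' and stop

Collecting: FIRST(B) = { 'e' }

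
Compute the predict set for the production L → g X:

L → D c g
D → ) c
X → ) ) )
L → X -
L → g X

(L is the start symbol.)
PREDICT(L → g X) = (FIRST(RHS) \ {ε}) ∪ (FOLLOW(L) if ε ∈ FIRST(RHS), i.e. RHS ⇒* ε)
FIRST(g X) = { 'g' }
ε ∉ FIRST(g X), so FOLLOW(L) is not added.
PREDICT(L → g X) = { 'g' }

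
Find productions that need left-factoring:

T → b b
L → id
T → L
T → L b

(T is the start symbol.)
Yes, T has productions with common prefix 'L'

Left-factoring is needed when two productions for the same non-terminal
share a common prefix on the right-hand side.

Productions for T:
  T → b b
  T → L
  T → L b

Found common prefix 'L' in productions for T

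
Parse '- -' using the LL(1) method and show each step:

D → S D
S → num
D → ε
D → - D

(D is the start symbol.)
Stack is shown with the top on the left.

Stack  Input  Action
--------------------
D $    - - $  output D → - D
- D $  - - $  match '-'
D $    - $    output D → - D
- D $  - $    match '-'
D $    $      output D → ε
$      $      accept

The string is accepted.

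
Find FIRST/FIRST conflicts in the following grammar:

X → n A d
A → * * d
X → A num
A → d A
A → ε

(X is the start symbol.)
A FIRST/FIRST conflict occurs when two productions N → α and N → β for the same non-terminal have FIRST(α) ∩ FIRST(β) ≠ ∅ (with ε ∈ FIRST of a nullable right-hand side, so two nullable alternatives also conflict).

FIRST sets of the non-terminals at (or reachable through a nullable prefix from) the front of some alternative:
  FIRST(A) = { '*', 'd', ε }

Productions for X:
  X → n A d: FIRST = { 'n' }
  X → A num: FIRST = { '*', 'd', 'num' }
Productions for A:
  A → * * d: FIRST = { '*' }
  A → d A: FIRST = { 'd' }
  A → ε: FIRST = { ε }

All alternatives of each non-terminal have pairwise disjoint FIRST sets.

Answer: No FIRST/FIRST conflicts.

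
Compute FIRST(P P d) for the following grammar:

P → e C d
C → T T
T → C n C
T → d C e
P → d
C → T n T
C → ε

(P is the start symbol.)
{ 'd', 'e' }

FIRST sets of the non-terminals involved (from the grammar, by fixed-point iteration):
  FIRST(P) = { 'd', 'e' }

To compute FIRST(P P d), process the symbols left to right:
Symbol P is a non-terminal. Add FIRST(P) \ {ε} = { 'd', 'e' }
P is not nullable (ε ∉ FIRST(P)), so stop here.
FIRST(P P d) = { 'd', 'e' }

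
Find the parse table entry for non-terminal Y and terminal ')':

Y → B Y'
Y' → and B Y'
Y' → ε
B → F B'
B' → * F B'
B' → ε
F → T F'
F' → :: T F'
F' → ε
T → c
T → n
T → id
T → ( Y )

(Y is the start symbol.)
Empty (error entry)

To find M[Y, ')'], we find productions for Y where ')' is in the predict set (PREDICT(N → α) = (FIRST(α) \ {ε}) ∪ (FOLLOW(N) if α ⇒* ε)).

Relevant sets:
  FIRST(B) = { '(', 'c', 'id', 'n' }

Y → B Y': PREDICT = { '(', 'c', 'id', 'n' }

M[Y, ')'] is empty (no production applies)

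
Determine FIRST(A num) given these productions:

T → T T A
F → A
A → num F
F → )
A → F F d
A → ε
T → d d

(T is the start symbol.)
FIRST sets of the non-terminals involved (from the grammar, by fixed-point iteration):
  FIRST(A) = { ')', 'd', 'num', ε }

To compute FIRST(A num), process the symbols left to right:
Symbol A is a non-terminal. Add FIRST(A) \ {ε} = { ')', 'd', 'num' }
A is nullable (ε ∈ FIRST(A)), continue to the next symbol.
Symbol num is a terminal. Add 'num' and stop.
FIRST(A num) = { ')', 'd', 'num' }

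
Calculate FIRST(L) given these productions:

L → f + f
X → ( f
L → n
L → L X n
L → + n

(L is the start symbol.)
{ '+', 'f', 'n' }

To compute FIRST(L), examine every production with L on the left-hand side, reading each right-hand side left to right until a non-nullable symbol is reached.

From L → f + f:
  - f is a terminal: add 'f' and stop
From L → n:
  - n is a terminal: add 'n' and stop
From L → L X n:
  - L is the symbol being defined: contributes nothing new
    L is not nullable, so stop
From L → + n:
  - '+' is a terminal: add '+' and stop

Collecting: FIRST(L) = { '+', 'f', 'n' }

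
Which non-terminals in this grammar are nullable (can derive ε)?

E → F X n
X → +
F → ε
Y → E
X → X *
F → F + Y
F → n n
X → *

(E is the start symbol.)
A non-terminal is nullable if it can derive ε (the empty string): either it has an ε-production, or it has a production whose right-hand side consists entirely of nullable non-terminals.

ε-productions: F → ε
So F is immediately nullable.
No further non-terminal can be added: every production for the remaining non-terminals contains a terminal or a non-nullable non-terminal.
Nullable = { 'F' }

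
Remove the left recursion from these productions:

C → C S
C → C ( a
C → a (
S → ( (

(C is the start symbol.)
C is directly left-recursive. The standard transformation for
  A → A α₁ | ... | A α_m | β₁ | ... | β_n
is
  A  → β₁ A' | ... | β_n A'
  A' → α₁ A' | ... | α_m A' | ε

C → a ( becomes C → a ( C'
C → C S becomes C' → S C'
C → C ( a becomes C' → ( a C'
Add C' → ε

Productions for other non-terminals are unchanged:
  S → ( (

Resulting grammar:
C → a ( C'
C' → S C'
C' → ( a C'
C' → ε
S → ( (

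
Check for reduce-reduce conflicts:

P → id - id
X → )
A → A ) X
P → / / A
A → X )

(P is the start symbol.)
A reduce-reduce conflict occurs when an LR(0) state has two complete items [A → α .] and [B → β .] — both call for a reduction, and with no lookahead the parser cannot choose between them.

Augment with P' → P and build the canonical LR(0) collection (I0 = CLOSURE({[P' → . P]}), then GOTO on every symbol after a dot until no new states appear). It has 13 states:
  I0: { [P → . / / A], [P → . id - id], [P' → . P] }  — shift
  I1: { [P → / . / A] }  — shift
  I2: { [P' → P .] }  — accept
  I3: { [P → id . - id] }  — shift
  I4: { [P → id - . id] }  — shift
  I5: { [P → id - id .] }  — reduce
  I6: { [A → . A ) X], [A → . X )], [P → / / . A], [X → . )] }  — shift
  I7: { [X → ) .] }  — reduce
  I8: { [A → A . ) X], [P → / / A .] }  — shift, reduce
  I9: { [A → X . )] }  — shift
  I10: { [A → X ) .] }  — reduce
  I11: { [A → A ) . X], [X → . )] }  — shift
  I12: { [A → A ) X .] }  — reduce

No state contains more than one complete item.

Answer: No reduce-reduce conflicts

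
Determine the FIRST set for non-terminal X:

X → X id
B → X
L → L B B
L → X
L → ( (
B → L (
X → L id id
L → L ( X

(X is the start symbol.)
To compute FIRST(X), examine every production with X on the left-hand side, reading each right-hand side left to right until a non-nullable symbol is reached.

FIRST sets of the other non-terminals involved (by the same procedure, iterated to a fixed point):
  FIRST(L) = { '(' }

From X → X id:
  - X is the symbol being defined: contributes nothing new
    X is not nullable, so stop
From X → L id id:
  - L is a non-terminal: add FIRST(L) \ {ε} = { '(' }
    L is not nullable, so stop

Collecting: FIRST(X) = { '(' }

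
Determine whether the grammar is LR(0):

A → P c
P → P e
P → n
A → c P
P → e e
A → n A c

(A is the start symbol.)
No. Shift-reduce conflict between [P → n .] and [A → . c P]

A grammar is LR(0) if no state in the canonical LR(0) collection has:
  - both a shift item (dot before a terminal) and a complete item (shift-reduce conflict), or
  - two or more complete items (reduce-reduce conflict; the accept item [A' → A .] counts as a complete item here).

Augment with A' → A and build the canonical LR(0) collection (I0 = CLOSURE({[A' → . A]}), then GOTO on every symbol after a dot until no new states appear). It has 13 states:
  I0: { [A → . P c], [A → . c P], [A → . n A c], [A' → . A], [P → . P e], [P → . e e], [P → . n] }  — shift
  I1: { [A' → A .] }  — accept
  I2: { [A → P . c], [P → P . e] }  — shift
  I3: { [A → c . P], [P → . P e], [P → . e e], [P → . n] }  — shift
  I4: { [P → e . e] }  — shift
  I5: { [A → . P c], [A → . c P], [A → . n A c], [A → n . A c], [P → . P e], [P → . e e], [P → . n], [P → n .] }  — shift, reduce
  I6: { [A → n A . c] }  — shift
  I7: { [A → n A c .] }  — reduce
  I8: { [P → e e .] }  — reduce
  I9: { [A → c P .], [P → P . e] }  — shift, reduce
  I10: { [P → n .] }  — reduce
  I11: { [P → P e .] }  — reduce
  I12: { [A → P c .] }  — reduce

Conflict in state I5:
  Shift-reduce conflict between [P → n .] and [A → . c P]
So the grammar is NOT LR(0).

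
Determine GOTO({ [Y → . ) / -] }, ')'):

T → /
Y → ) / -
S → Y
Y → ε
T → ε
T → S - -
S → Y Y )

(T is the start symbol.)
GOTO(I, ')') = CLOSURE({ [A → αX.β] : [A → α.Xβ] ∈ I, X = ')' })

Items with dot before ')', with the dot advanced:
  [Y → . ) / -] → [Y → ) . / -]
Closure adds nothing (no advanced item has the dot before a non-terminal).

GOTO = { [Y → ) . / -] }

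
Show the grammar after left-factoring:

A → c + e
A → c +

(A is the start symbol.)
A → c + A'
A' → e
A' → ε

Left-factoring transforms A → αβ₁ | αβ₂ into A → αA' and A' → β₁ | β₂
(α is the longest common prefix among the alternatives). Repeat until
no nonterminal has two alternatives with a common prefix.

Round 1: A has alternatives sharing prefix 'c +'. Introduce A': A → c + A'
  Add: A' → e
  Add: A' → ε

No remaining common prefixes — done.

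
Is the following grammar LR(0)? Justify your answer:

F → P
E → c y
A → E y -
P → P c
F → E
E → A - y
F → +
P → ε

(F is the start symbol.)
A grammar is LR(0) if no state in the canonical LR(0) collection has:
  - both a shift item (dot before a terminal) and a complete item (shift-reduce conflict), or
  - two or more complete items (reduce-reduce conflict; the accept item [F' → F .] counts as a complete item here).

Augment with F' → F and build the canonical LR(0) collection (I0 = CLOSURE({[F' → . F]}), then GOTO on every symbol after a dot until no new states appear). It has 13 states:
  I0: { [A → . E y -], [E → . A - y], [E → . c y], [F → . +], [F → . E], [F → . P], [F' → . F], [P → . P c], [P → .] }  — shift, reduce
  I1: { [F → + .] }  — reduce
  I2: { [E → A . - y] }  — shift
  I3: { [A → E . y -], [F → E .] }  — shift, reduce
  I4: { [F' → F .] }  — accept
  I5: { [F → P .], [P → P . c] }  — shift, reduce
  I6: { [E → c . y] }  — shift
  I7: { [E → c y .] }  — reduce
  I8: { [P → P c .] }  — reduce
  I9: { [A → E y . -] }  — shift
  I10: { [A → E y - .] }  — reduce
  I11: { [E → A - . y] }  — shift
  I12: { [E → A - y .] }  — reduce

Conflict in state I0:
  Shift-reduce conflict between [P → .] and [E → . c y]
So the grammar is NOT LR(0).

Answer: No. Shift-reduce conflict between [P → .] and [E → . c y]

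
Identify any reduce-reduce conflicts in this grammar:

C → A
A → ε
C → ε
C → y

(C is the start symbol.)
A reduce-reduce conflict occurs when an LR(0) state has two complete items [A → α .] and [B → β .] — both call for a reduction, and with no lookahead the parser cannot choose between them.

Augment with C' → C and build the canonical LR(0) collection (I0 = CLOSURE({[C' → . C]}), then GOTO on every symbol after a dot until no new states appear). It has 4 states:
  I0: { [A → .], [C → . A], [C → . y], [C → .], [C' → . C] }  — shift, 2 reduces
  I1: { [C → A .] }  — reduce
  I2: { [C' → C .] }  — accept
  I3: { [C → y .] }  — reduce

I0 contains complete items [A → .], [C → .] — reduce-reduce conflict.

Answer: Yes — I0: [A → .] vs [C → .]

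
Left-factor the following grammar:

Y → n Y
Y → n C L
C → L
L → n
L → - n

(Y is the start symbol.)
Y → n Y'
Y' → Y
Y' → C L
C → L
L → n
L → - n

Left-factoring transforms A → αβ₁ | αβ₂ into A → αA' and A' → β₁ | β₂
(α is the longest common prefix among the alternatives). Repeat until
no nonterminal has two alternatives with a common prefix.

Round 1: Y has alternatives sharing prefix 'n'. Introduce Y': Y → n Y'
  Add: Y' → Y
  Add: Y' → C L

No remaining common prefixes — done.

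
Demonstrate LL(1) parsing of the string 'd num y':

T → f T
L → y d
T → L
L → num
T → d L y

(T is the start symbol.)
Stack is shown with the top on the left.

Stack    Input      Action
--------------------------
T $      d num y $  output T → d L y
d L y $  d num y $  match 'd'
L y $    num y $    output L → num
num y $  num y $    match 'num'
y $      y $        match 'y'
$        $          accept

The string is accepted.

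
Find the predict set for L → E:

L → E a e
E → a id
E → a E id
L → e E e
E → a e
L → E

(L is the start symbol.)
{ 'a' }

PREDICT(L → E) = (FIRST(RHS) \ {ε}) ∪ (FOLLOW(L) if ε ∈ FIRST(RHS), i.e. RHS ⇒* ε)
FIRST(E) = { 'a' }
FIRST(E) = { 'a' }
ε ∉ FIRST(E), so FOLLOW(L) is not added.
PREDICT(L → E) = { 'a' }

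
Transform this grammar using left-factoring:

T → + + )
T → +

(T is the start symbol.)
Left-factoring transforms A → αβ₁ | αβ₂ into A → αA' and A' → β₁ | β₂
(α is the longest common prefix among the alternatives). Repeat until
no nonterminal has two alternatives with a common prefix.

Round 1: T has alternatives sharing prefix '+'. Introduce T': T → + T'
  Add: T' → + )
  Add: T' → ε

No remaining common prefixes — done.

Resulting grammar:
T → + T'
T' → + )
T' → ε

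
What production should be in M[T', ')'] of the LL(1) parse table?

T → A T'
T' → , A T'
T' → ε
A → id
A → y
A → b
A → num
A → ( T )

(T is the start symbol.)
To find M[T', ')'], we find productions for T' where ')' is in the predict set (PREDICT(N → α) = (FIRST(α) \ {ε}) ∪ (FOLLOW(N) if α ⇒* ε)).

Relevant sets:
  FOLLOW(T') = { $, ')' }

T' → , A T': PREDICT = { ',' }
T' → ε: PREDICT = { $, ')' }
  ')' is in predict set, so this production goes in M[T', ')']

M[T', ')'] = T' → ε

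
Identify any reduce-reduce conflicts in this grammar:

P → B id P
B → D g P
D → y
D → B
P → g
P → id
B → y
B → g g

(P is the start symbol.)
A reduce-reduce conflict occurs when an LR(0) state has two complete items [A → α .] and [B → β .] — both call for a reduction, and with no lookahead the parser cannot choose between them.

Augment with P' → P and build the canonical LR(0) collection (I0 = CLOSURE({[P' → . P]}), then GOTO on every symbol after a dot until no new states appear). It has 12 states:
  I0: { [B → . D g P], [B → . g g], [B → . y], [D → . B], [D → . y], [P → . B id P], [P → . g], [P → . id], [P' → . P] }  — shift
  I1: { [D → B .], [P → B . id P] }  — shift, reduce
  I2: { [B → D . g P] }  — shift
  I3: { [P' → P .] }  — accept
  I4: { [B → g . g], [P → g .] }  — shift, reduce
  I5: { [P → id .] }  — reduce
  I6: { [B → y .], [D → y .] }  — 2 reduces
  I7: { [B → g g .] }  — reduce
  I8: { [B → . D g P], [B → . g g], [B → . y], [B → D g . P], [D → . B], [D → . y], [P → . B id P], [P → . g], [P → . id] }  — shift
  I9: { [B → D g P .] }  — reduce
  I10: { [B → . D g P], [B → . g g], [B → . y], [D → . B], [D → . y], [P → . B id P], [P → . g], [P → . id], [P → B id . P] }  — shift
  I11: { [P → B id P .] }  — reduce

I6 contains complete items [B → y .], [D → y .] — reduce-reduce conflict.

Answer: Yes — I6: [B → y .] vs [D → y .]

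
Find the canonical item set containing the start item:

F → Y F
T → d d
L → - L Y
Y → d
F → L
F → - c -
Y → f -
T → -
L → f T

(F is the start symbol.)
{ [F → . - c -], [F → . L], [F → . Y F], [F' → . F], [L → . - L Y], [L → . f T], [Y → . d], [Y → . f -] }

First, augment the grammar with F' → F
I₀ = CLOSURE({ [F' → . F] }):
  [F' → . F] has the dot before F: add [F → . Y F], [F → . L], [F → . - c -]
  [F → . Y F] has the dot before Y: add [Y → . d], [Y → . f -]
  [F → . L] has the dot before L: add [L → . - L Y], [L → . f T]
No further items can be added.

I₀ = { [F → . - c -], [F → . L], [F → . Y F], [F' → . F], [L → . - L Y], [L → . f T], [Y → . d], [Y → . f -] }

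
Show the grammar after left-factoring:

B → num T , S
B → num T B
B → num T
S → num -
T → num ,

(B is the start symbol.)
B → num T B'
B' → , S
B' → B
B' → ε
S → num -
T → num ,

Left-factoring transforms A → αβ₁ | αβ₂ into A → αA' and A' → β₁ | β₂
(α is the longest common prefix among the alternatives). Repeat until
no nonterminal has two alternatives with a common prefix.

Round 1: B has alternatives sharing prefix 'num T'. Introduce B': B → num T B'
  Add: B' → , S
  Add: B' → B
  Add: B' → ε

No remaining common prefixes — done.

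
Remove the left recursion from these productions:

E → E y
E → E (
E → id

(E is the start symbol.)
E → id E'
E' → y E'
E' → ( E'
E' → ε

E is directly left-recursive. The standard transformation for
  A → A α₁ | ... | A α_m | β₁ | ... | β_n
is
  A  → β₁ A' | ... | β_n A'
  A' → α₁ A' | ... | α_m A' | ε

E → id becomes E → id E'
E → E y becomes E' → y E'
E → E ( becomes E' → ( E'
Add E' → ε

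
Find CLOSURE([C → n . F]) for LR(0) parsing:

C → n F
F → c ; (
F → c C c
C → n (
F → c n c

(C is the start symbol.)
{ [C → n . F], [F → . c ; (], [F → . c C c], [F → . c n c] }

Start with: [C → n . F]
  [C → n . F] has the dot before F: add [F → . c ; (], [F → . c C c], [F → . c n c]
No further items can be added.

CLOSURE = { [C → n . F], [F → . c ; (], [F → . c C c], [F → . c n c] }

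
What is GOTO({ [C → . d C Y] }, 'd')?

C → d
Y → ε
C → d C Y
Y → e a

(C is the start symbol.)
{ [C → . d C Y], [C → . d], [C → d . C Y] }

GOTO(I, 'd') = CLOSURE({ [A → αX.β] : [A → α.Xβ] ∈ I, X = 'd' })

Items with dot before 'd', with the dot advanced:
  [C → . d C Y] → [C → d . C Y]
Closure of the advanced items:
  [C → d . C Y] has the dot before C: add [C → . d], [C → . d C Y]

GOTO = { [C → . d C Y], [C → . d], [C → d . C Y] }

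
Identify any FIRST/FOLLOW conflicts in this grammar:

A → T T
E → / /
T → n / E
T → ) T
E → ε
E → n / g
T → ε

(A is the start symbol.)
Yes. E → n '/' g with FOLLOW(E) on { 'n' }; T → n '/' E with FOLLOW(T) on { 'n' }; T → ')' T with FOLLOW(T) on { ')' }

A FIRST/FOLLOW conflict occurs when a non-terminal N has a nullable alternative N → β (β ⇒* ε) and another alternative N → α with FIRST(α) ∩ FOLLOW(N) ≠ ∅: on such a lookahead the parser cannot decide between expanding α and letting N vanish via β.

Nullable non-terminals: A, E, T.
A has a nullable alternative but only one production, so nothing to check.

E: nullable alternative(s) E → ε; FOLLOW(E) = { $, ')', 'n' }
  E → / /: FIRST \ {ε} = { '/' } — disjoint from FOLLOW(E)
  E → ε: FIRST \ {ε} = { } — this is the only nullable alternative, skip
  E → n / g: FIRST \ {ε} = { 'n' } — overlaps FOLLOW(E) on { 'n' }: CONFLICT

T: nullable alternative(s) T → ε; FOLLOW(T) = { $, ')', 'n' }
  T → n / E: FIRST \ {ε} = { 'n' } — overlaps FOLLOW(T) on { 'n' }: CONFLICT
  T → ) T: FIRST \ {ε} = { ')' } — overlaps FOLLOW(T) on { ')' }: CONFLICT
  T → ε: FIRST \ {ε} = { } — this is the only nullable alternative, skip

So the grammar has 3 FIRST/FOLLOW conflicts (marked CONFLICT above).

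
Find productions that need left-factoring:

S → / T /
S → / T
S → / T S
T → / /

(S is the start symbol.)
Left-factoring is needed when two productions for the same non-terminal
share a common prefix on the right-hand side.

Productions for S:
  S → / T /
  S → / T
  S → / T S

Found common prefix '/ T' in productions for S

Answer: Yes, S has productions with common prefix '/ T'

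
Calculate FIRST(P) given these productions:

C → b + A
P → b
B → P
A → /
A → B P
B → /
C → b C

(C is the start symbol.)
To compute FIRST(P), examine every production with P on the left-hand side, reading each right-hand side left to right until a non-nullable symbol is reached.

From P → b:
  - b is a terminal: add 'b' and stop

Collecting: FIRST(P) = { 'b' }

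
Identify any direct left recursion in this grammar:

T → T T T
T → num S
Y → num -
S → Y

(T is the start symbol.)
Direct left recursion occurs when N → N α for some non-terminal N (the right-hand side begins with the left-hand side itself).

T → T T T: LEFT RECURSIVE (starts with T)
T → num S: starts with num
Y → num -: starts with num
S → Y: starts with Y

The grammar has direct left recursion on: T.

Answer: Yes, T is left-recursive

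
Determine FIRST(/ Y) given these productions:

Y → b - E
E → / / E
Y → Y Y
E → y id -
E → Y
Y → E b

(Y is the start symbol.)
To compute FIRST(/ Y), process the symbols left to right:
Symbol / is a terminal. Add '/' and stop.
FIRST(/ Y) = { '/' }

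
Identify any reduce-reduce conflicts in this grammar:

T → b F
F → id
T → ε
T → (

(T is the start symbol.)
No reduce-reduce conflicts

Augment with T' → T and build the canonical LR(0) collection (I0 = CLOSURE({[T' → . T]}), then GOTO on every symbol after a dot until no new states appear). It has 6 states:
  I0: { [T → . (], [T → . b F], [T → .], [T' → . T] }  — shift, reduce
  I1: { [T → ( .] }  — reduce
  I2: { [T' → T .] }  — accept
  I3: { [F → . id], [T → b . F] }  — shift
  I4: { [T → b F .] }  — reduce
  I5: { [F → id .] }  — reduce

No state contains more than one complete item.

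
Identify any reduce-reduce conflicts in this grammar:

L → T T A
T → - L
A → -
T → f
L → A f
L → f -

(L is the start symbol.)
A reduce-reduce conflict occurs when an LR(0) state has two complete items [A → α .] and [B → β .] — both call for a reduction, and with no lookahead the parser cannot choose between them.

Augment with L' → L and build the canonical LR(0) collection (I0 = CLOSURE({[L' → . L]}), then GOTO on every symbol after a dot until no new states appear). It has 14 states:
  I0: { [A → . -], [L → . A f], [L → . T T A], [L → . f -], [L' → . L], [T → . - L], [T → . f] }  — shift
  I1: { [A → - .], [A → . -], [L → . A f], [L → . T T A], [L → . f -], [T → - . L], [T → . - L], [T → . f] }  — shift, reduce
  I2: { [L → A . f] }  — shift
  I3: { [L' → L .] }  — accept
  I4: { [L → T . T A], [T → . - L], [T → . f] }  — shift
  I5: { [L → f . -], [T → f .] }  — shift, reduce
  I6: { [L → f - .] }  — reduce
  I7: { [A → . -], [L → . A f], [L → . T T A], [L → . f -], [T → - . L], [T → . - L], [T → . f] }  — shift
  I8: { [A → . -], [L → T T . A] }  — shift
  I9: { [T → f .] }  — reduce
  I10: { [A → - .] }  — reduce
  I11: { [L → T T A .] }  — reduce
  I12: { [T → - L .] }  — reduce
  I13: { [L → A f .] }  — reduce

No state contains more than one complete item.

Answer: No reduce-reduce conflicts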